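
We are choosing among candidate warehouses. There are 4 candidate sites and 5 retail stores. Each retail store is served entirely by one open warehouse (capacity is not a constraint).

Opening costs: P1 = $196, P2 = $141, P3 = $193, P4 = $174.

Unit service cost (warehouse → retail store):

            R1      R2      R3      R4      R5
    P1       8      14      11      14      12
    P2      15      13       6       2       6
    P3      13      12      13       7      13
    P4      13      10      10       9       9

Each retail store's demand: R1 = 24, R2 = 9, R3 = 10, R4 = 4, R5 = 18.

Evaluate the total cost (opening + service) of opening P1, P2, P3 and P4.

Each retail store is assigned to its cheapest site among the open ones.
{P1, P2, P3, P4}: R1→P1 8·24=192, R2→P4 10·9=90, R3→P2 6·10=60, R4→P2 2·4=8, R5→P2 6·18=108. Service 458; fixed 704; total 1162.

Total cost: 1162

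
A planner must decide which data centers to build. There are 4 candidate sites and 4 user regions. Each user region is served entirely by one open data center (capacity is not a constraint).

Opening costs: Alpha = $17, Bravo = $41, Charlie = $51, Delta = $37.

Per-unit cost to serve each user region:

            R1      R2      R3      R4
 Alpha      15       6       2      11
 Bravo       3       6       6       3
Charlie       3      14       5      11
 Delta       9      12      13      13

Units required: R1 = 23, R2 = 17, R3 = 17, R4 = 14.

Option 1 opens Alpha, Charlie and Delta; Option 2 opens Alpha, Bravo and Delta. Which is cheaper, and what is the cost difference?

Option 1: {Alpha, Charlie, Delta}: R1→Charlie 3·23=69, R2→Alpha 6·17=102, R3→Alpha 2·17=34, R4→Alpha 11·14=154. Service 359; fixed 105; total 464.
Option 2: {Alpha, Bravo, Delta}: R1→Bravo 3·23=69, R2→Alpha 6·17=102, R3→Alpha 2·17=34, R4→Bravo 3·14=42. Service 247; fixed 95; total 342.
Difference: |464 − 342| = 122.

Option 2 is cheaper by 122.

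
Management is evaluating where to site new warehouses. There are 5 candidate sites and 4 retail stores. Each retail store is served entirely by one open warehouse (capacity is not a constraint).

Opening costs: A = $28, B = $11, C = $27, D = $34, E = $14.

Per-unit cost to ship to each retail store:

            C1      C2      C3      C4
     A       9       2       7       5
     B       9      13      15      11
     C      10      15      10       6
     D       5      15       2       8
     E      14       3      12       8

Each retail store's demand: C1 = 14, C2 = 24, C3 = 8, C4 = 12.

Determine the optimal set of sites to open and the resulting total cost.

Open A and D; minimum total cost 256.

For any fixed open set, each retail store goes to its cheapest open site; total = fixed + service.
{A, D}: C1→D 5·14=70, C2→A 2·24=48, C3→D 2·8=16, C4→A 5·12=60. Service 194; fixed 62; total 256.
{A, B, D}: service 194 + fixed 73 = 267
{A, D, E}: service 194 + fixed 76 = 270
{A, B, C, D, E}: service 194 + fixed 114 = 308
No other subset beats 256.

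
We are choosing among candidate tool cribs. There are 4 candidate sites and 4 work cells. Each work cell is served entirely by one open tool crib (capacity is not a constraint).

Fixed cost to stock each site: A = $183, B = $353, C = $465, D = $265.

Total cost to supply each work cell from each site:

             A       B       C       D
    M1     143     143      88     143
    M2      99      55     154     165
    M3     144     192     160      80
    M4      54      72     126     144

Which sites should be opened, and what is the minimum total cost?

Open A only; minimum total cost 623.

For any fixed open set, each work cell goes to its cheapest open site; total = fixed + service.
{A}: M1→A 143, M2→A 99, M3→A 144, M4→A 54. Service 440; fixed 183; total 623.
{D}: M1→D 143, M2→D 165, M3→D 80, M4→D 144. Service 532; fixed 265; total 797.
{B}: service 462 + fixed 353 = 815
{A, B, C, D}: M1→C 88, M2→B 55, M3→D 80, M4→A 54. Service 277; fixed 1266; total 1543.
No other subset beats 623.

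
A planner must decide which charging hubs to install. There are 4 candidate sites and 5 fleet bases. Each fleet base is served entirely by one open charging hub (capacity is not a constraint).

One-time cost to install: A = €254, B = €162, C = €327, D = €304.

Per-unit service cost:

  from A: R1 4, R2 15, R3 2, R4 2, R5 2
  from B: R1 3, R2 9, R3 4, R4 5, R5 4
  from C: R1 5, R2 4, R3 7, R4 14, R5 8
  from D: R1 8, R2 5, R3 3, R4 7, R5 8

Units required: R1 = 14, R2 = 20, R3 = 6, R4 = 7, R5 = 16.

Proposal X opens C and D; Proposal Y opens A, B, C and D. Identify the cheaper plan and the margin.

Proposal X: {C, D}: R1→C 5·14=70, R2→C 4·20=80, R3→D 3·6=18, R4→D 7·7=49, R5→C 8·16=128. Service 345; fixed 631; total 976.
Proposal Y: {A, B, C, D}: R1→B 3·14=42, R2→C 4·20=80, R3→A 2·6=12, R4→A 2·7=14, R5→A 2·16=32. Service 180; fixed 1047; total 1227.
Difference: |976 − 1227| = 251.

Proposal X is cheaper by 251.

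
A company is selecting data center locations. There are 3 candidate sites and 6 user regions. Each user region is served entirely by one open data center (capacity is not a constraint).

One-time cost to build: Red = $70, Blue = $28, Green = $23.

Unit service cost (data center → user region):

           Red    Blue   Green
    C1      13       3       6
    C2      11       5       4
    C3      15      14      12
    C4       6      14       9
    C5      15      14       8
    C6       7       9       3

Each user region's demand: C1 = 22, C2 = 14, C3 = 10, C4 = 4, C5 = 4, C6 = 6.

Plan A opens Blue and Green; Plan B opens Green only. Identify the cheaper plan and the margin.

Plan A: {Blue, Green}: C1→Blue 3·22=66, C2→Green 4·14=56, C3→Green 12·10=120, C4→Green 9·4=36, C5→Green 8·4=32, C6→Green 3·6=18. Service 328; fixed 51; total 379.
Plan B: {Green}: C1→Green 6·22=132, C2→Green 4·14=56, C3→Green 12·10=120, C4→Green 9·4=36, C5→Green 8·4=32, C6→Green 3·6=18. Service 394; fixed 23; total 417.
Difference: |379 − 417| = 38.

Plan A is cheaper by 38.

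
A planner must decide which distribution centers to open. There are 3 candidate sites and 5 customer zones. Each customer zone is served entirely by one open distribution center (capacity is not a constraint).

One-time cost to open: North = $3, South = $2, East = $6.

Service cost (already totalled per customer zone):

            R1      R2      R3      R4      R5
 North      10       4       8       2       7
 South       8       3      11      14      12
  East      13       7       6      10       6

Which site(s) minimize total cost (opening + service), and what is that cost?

For any fixed open set, each customer zone goes to its cheapest open site; total = fixed + service.
{North, South}: R1→South 8, R2→South 3, R3→North 8, R4→North 2, R5→North 7. Service 28; fixed 5; total 33.
{North}: service 31 + fixed 3 = 34
{North, South, East}: R1→South 8, R2→South 3, R3→East 6, R4→North 2, R5→East 6. Service 25; fixed 11; total 36.
{South}: R1→South 8, R2→South 3, R3→South 11, R4→South 14, R5→South 12. Service 48; fixed 2; total 50.
No other subset beats 33.

Open North and South; minimum total cost 33.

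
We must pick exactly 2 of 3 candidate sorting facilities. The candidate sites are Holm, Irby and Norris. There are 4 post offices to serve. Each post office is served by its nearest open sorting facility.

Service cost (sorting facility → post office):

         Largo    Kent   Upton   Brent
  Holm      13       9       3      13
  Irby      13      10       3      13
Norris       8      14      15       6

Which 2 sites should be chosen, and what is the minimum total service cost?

Choose Holm and Norris; total service cost 26.

With exactly 2 open, each post office uses its cheapest among the chosen.
{Holm, Norris}: Largo→Norris 8, Kent→Holm 9, Upton→Holm 3, Brent→Norris 6. Service cost 26.
{Irby, Norris}: service cost 27
{Holm, Irby}: service cost 38
Among all 3 size-2 choices, {Holm, Norris} is lowest.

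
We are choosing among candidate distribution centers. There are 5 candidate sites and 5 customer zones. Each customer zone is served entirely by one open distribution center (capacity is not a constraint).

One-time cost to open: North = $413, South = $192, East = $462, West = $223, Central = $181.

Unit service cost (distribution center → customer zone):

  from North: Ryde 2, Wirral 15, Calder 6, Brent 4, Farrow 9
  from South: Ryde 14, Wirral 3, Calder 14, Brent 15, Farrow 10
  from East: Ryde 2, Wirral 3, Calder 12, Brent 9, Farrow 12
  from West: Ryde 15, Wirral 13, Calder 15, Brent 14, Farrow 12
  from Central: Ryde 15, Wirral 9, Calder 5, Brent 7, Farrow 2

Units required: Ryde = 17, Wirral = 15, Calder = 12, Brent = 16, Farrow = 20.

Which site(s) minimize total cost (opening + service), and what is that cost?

For any fixed open set, each customer zone goes to its cheapest open site; total = fixed + service.
{Central}: Ryde→Central 15·17=255, Wirral→Central 9·15=135, Calder→Central 5·12=60, Brent→Central 7·16=112, Farrow→Central 2·20=40. Service 602; fixed 181; total 783.
{South, Central}: Ryde→South 14·17=238, Wirral→South 3·15=45, Calder→Central 5·12=60, Brent→Central 7·16=112, Farrow→Central 2·20=40. Service 495; fixed 373; total 868.
{North, Central}: service 333 + fixed 594 = 927
{North, South, East, West, Central}: Ryde→North 2·17=34, Wirral→South 3·15=45, Calder→Central 5·12=60, Brent→North 4·16=64, Farrow→Central 2·20=40. Service 243; fixed 1471; total 1714.
No other subset beats 783.

Open Central only; minimum total cost 783.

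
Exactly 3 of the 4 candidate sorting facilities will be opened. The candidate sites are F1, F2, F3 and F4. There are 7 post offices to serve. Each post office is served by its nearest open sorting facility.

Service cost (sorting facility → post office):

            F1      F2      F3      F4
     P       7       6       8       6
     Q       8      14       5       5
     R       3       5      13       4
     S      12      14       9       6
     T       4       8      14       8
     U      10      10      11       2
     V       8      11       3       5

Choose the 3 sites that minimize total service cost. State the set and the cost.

With exactly 3 open, each post office uses its cheapest among the chosen.
{F1, F3, F4}: P→F4 6, Q→F3 5, R→F1 3, S→F4 6, T→F1 4, U→F4 2, V→F3 3. Service cost 29.
{F1, F2, F4}: service cost 31
{F2, F3, F4}: service cost 34
Among all 4 size-3 choices, {F1, F3, F4} is lowest.

Choose F1, F3 and F4; total service cost 29.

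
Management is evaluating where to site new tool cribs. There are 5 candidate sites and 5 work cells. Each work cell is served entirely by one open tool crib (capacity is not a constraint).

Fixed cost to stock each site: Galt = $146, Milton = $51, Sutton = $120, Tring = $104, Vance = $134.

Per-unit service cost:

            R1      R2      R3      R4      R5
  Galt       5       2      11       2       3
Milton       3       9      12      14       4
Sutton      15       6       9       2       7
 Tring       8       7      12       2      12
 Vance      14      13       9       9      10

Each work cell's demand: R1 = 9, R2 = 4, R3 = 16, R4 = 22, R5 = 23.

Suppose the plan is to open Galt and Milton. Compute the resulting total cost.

Each work cell is assigned to its cheapest site among the open ones.
{Galt, Milton}: R1→Milton 3·9=27, R2→Galt 2·4=8, R3→Galt 11·16=176, R4→Galt 2·22=44, R5→Galt 3·23=69. Service 324; fixed 197; total 521.

Total cost: 521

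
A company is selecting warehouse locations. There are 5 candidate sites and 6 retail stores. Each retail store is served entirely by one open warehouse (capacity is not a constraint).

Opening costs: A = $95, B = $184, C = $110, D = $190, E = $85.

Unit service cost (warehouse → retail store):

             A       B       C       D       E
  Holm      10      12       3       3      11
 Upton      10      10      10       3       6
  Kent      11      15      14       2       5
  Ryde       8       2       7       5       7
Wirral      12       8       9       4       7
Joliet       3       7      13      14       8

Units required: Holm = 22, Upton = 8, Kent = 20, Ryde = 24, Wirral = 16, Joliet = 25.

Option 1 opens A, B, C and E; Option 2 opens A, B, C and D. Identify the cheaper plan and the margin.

Option 1: {A, B, C, E}: Holm→C 3·22=66, Upton→E 6·8=48, Kent→E 5·20=100, Ryde→B 2·24=48, Wirral→E 7·16=112, Joliet→A 3·25=75. Service 449; fixed 474; total 923.
Option 2: {A, B, C, D}: Holm→C 3·22=66, Upton→D 3·8=24, Kent→D 2·20=40, Ryde→B 2·24=48, Wirral→D 4·16=64, Joliet→A 3·25=75. Service 317; fixed 579; total 896.
Difference: |923 − 896| = 27.

Option 2 is cheaper by 27.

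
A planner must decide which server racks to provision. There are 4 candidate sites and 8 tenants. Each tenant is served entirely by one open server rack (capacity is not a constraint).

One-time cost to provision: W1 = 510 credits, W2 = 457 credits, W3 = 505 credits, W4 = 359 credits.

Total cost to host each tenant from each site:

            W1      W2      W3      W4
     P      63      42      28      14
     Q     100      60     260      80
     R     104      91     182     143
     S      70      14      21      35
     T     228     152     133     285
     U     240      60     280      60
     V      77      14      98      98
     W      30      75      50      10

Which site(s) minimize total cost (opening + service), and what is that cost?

For any fixed open set, each tenant goes to its cheapest open site; total = fixed + service.
{W2}: P→W2 42, Q→W2 60, R→W2 91, S→W2 14, T→W2 152, U→W2 60, V→W2 14, W→W2 75. Service 508; fixed 457; total 965.
{W4}: service 725 + fixed 359 = 1084
{W2, W4}: service 415 + fixed 816 = 1231
{W1, W2, W3, W4}: service 396 + fixed 1831 = 2227
No other subset beats 965.

Open W2 only; minimum total cost 965.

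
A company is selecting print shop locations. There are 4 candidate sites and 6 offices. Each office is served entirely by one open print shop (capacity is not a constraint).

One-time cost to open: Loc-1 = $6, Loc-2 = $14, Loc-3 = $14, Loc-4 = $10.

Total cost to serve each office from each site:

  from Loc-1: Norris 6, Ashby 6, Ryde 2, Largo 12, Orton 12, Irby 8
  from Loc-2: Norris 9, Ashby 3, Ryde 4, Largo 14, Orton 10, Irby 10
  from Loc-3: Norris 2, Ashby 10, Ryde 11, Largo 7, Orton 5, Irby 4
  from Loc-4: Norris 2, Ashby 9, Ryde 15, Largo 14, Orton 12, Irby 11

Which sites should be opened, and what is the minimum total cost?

Open Loc-1 and Loc-3; minimum total cost 46.

For any fixed open set, each office goes to its cheapest open site; total = fixed + service.
{Loc-1, Loc-3}: Norris→Loc-3 2, Ashby→Loc-1 6, Ryde→Loc-1 2, Largo→Loc-3 7, Orton→Loc-3 5, Irby→Loc-3 4. Service 26; fixed 20; total 46.
{Loc-1}: Norris→Loc-1 6, Ashby→Loc-1 6, Ryde→Loc-1 2, Largo→Loc-1 12, Orton→Loc-1 12, Irby→Loc-1 8. Service 46; fixed 6; total 52.
{Loc-2, Loc-3}: service 25 + fixed 28 = 53
{Loc-1, Loc-2, Loc-3, Loc-4}: service 23 + fixed 44 = 67
No other subset beats 46.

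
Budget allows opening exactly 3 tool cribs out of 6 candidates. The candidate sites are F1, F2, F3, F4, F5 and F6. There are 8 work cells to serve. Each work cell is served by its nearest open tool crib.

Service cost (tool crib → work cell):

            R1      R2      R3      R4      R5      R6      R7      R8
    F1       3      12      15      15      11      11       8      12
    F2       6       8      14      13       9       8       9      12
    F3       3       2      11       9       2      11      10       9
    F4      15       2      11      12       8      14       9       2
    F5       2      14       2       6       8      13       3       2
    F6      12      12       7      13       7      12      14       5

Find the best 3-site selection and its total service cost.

Choose F2, F3 and F5; total service cost 27.

With exactly 3 open, each work cell uses its cheapest among the chosen.
{F2, F3, F5}: R1→F5 2, R2→F3 2, R3→F5 2, R4→F5 6, R5→F3 2, R6→F2 8, R7→F5 3, R8→F5 2. Service cost 27.
{F1, F3, F5}: service cost 30
{F3, F4, F5}: service cost 30
Among all 20 size-3 choices, {F2, F3, F5} is lowest.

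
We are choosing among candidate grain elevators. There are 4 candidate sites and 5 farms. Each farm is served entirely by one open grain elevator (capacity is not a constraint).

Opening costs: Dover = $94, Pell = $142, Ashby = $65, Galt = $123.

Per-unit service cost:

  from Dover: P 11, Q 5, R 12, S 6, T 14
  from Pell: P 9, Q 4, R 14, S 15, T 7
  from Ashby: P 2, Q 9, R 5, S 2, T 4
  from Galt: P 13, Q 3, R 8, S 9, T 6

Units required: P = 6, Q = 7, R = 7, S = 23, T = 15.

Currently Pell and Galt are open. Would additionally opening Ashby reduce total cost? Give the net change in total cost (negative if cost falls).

Yes — net change −189 (cost falls by 189).

Current service cost with {Pell, Galt}: 428.
Adding Ashby: each farm re-picks its cheapest; new service cost 174, saving 254.
Extra fixed cost: 65. Net change = 65 − 254 = -189.
(Totals: 693 → 504.)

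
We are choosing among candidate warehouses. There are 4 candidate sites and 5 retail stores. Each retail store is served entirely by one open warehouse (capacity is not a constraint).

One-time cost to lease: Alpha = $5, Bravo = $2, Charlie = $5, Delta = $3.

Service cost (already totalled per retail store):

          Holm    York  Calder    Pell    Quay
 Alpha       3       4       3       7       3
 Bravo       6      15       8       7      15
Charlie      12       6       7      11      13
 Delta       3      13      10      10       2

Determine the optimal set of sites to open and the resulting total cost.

Open Alpha only; minimum total cost 25.

For any fixed open set, each retail store goes to its cheapest open site; total = fixed + service.
{Alpha}: Holm→Alpha 3, York→Alpha 4, Calder→Alpha 3, Pell→Alpha 7, Quay→Alpha 3. Service 20; fixed 5; total 25.
{Alpha, Bravo}: Holm→Alpha 3, York→Alpha 4, Calder→Alpha 3, Pell→Alpha 7, Quay→Alpha 3. Service 20; fixed 7; total 27.
{Alpha, Delta}: service 19 + fixed 8 = 27
{Alpha, Bravo, Charlie, Delta}: Holm→Alpha 3, York→Alpha 4, Calder→Alpha 3, Pell→Alpha 7, Quay→Delta 2. Service 19; fixed 15; total 34.
(All 15 nonempty subsets were checked; Alpha only is lowest.)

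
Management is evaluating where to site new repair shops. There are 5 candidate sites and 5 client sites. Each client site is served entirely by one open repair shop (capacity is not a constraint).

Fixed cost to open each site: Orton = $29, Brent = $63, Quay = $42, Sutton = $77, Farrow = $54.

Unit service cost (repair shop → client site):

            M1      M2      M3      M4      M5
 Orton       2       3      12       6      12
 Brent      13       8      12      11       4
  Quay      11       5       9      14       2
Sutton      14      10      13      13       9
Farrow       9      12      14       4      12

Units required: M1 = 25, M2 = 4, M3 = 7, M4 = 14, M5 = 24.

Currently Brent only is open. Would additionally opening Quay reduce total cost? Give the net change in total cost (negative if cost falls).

Yes — net change −89 (cost falls by 89).

Current service cost with {Brent}: 691.
Adding Quay: each client site re-picks its cheapest; new service cost 560, saving 131.
Extra fixed cost: 42. Net change = 42 − 131 = -89.
(Totals: 754 → 665.)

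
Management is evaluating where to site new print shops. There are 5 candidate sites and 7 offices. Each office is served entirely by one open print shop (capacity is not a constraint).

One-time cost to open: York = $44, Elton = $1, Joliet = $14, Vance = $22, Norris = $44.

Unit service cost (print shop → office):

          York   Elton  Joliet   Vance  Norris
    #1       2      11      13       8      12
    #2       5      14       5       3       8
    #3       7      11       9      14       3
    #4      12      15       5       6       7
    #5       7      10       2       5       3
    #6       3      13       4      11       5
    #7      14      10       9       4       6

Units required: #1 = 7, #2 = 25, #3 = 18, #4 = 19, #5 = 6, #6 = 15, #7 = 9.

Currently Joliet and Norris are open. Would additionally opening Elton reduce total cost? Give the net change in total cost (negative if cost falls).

Current service cost with {Joliet, Norris}: 484.
Adding Elton: each office re-picks its cheapest; new service cost 477, saving 7.
Extra fixed cost: 1. Net change = 1 − 7 = -6.
(Totals: 542 → 536.)

Yes — net change −6 (cost falls by 6).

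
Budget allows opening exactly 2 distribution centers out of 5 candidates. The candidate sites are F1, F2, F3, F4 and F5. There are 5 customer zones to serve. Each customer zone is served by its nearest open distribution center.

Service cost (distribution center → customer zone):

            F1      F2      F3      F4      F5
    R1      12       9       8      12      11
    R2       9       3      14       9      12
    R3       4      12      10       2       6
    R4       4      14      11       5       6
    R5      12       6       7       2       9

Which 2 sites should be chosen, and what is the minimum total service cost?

With exactly 2 open, each customer zone uses its cheapest among the chosen.
{F2, F4}: R1→F2 9, R2→F2 3, R3→F4 2, R4→F4 5, R5→F4 2. Service cost 21.
{F1, F2}: service cost 26
{F3, F4}: service cost 26
Among all 10 size-2 choices, {F2, F4} is lowest.

Choose F2 and F4; total service cost 21.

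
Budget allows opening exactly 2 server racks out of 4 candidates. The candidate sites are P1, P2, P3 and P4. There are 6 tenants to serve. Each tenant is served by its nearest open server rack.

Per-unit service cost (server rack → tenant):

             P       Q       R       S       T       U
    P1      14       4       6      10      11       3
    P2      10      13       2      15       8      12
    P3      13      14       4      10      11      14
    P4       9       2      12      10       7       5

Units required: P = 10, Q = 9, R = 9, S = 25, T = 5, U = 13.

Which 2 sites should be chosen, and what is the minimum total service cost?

With exactly 2 open, each tenant uses its cheapest among the chosen.
{P2, P4}: P→P4 9·10=90, Q→P4 2·9=18, R→P2 2·9=18, S→P4 10·25=250, T→P4 7·5=35, U→P4 5·13=65. Service cost 476.
{P1, P2}: service cost 483
{P1, P4}: service cost 486
Among all 6 size-2 choices, {P2, P4} is lowest.

Choose P2 and P4; total service cost 476.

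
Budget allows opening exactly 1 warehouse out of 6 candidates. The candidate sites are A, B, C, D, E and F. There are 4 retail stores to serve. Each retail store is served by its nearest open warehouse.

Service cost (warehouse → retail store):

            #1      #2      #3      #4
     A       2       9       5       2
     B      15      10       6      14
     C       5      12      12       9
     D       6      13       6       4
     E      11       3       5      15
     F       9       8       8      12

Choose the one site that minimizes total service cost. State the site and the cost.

With exactly 1 open, each retail store uses its cheapest among the chosen.
{A}: #1→A 2, #2→A 9, #3→A 5, #4→A 2. Service cost 18.
{D}: service cost 29
{E}: service cost 34
Among all 6 size-1 choices, {A} is lowest.

Choose A only; total service cost 18.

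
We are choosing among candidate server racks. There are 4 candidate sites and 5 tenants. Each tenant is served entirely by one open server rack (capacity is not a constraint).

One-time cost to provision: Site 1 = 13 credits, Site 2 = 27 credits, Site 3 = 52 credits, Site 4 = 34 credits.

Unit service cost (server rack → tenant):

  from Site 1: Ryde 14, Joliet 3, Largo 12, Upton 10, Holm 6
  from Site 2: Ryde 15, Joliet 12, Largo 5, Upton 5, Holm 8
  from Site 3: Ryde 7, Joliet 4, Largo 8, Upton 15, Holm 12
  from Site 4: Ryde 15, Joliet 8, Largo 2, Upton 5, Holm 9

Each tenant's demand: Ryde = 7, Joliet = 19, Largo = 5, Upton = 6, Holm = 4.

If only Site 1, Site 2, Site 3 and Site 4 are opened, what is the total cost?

Total cost: 296

Each tenant is assigned to its cheapest site among the open ones.
{Site 1, Site 2, Site 3, Site 4}: Ryde→Site 3 7·7=49, Joliet→Site 1 3·19=57, Largo→Site 4 2·5=10, Upton→Site 2 5·6=30, Holm→Site 1 6·4=24. Service 170; fixed 126; total 296.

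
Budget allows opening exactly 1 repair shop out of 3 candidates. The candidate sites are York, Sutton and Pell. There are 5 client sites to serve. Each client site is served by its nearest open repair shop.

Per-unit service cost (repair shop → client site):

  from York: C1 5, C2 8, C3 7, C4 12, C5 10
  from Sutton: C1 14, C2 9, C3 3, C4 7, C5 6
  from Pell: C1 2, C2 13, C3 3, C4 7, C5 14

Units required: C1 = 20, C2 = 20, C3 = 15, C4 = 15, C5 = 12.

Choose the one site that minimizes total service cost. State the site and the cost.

With exactly 1 open, each client site uses its cheapest among the chosen.
{Pell}: C1→Pell 2·20=40, C2→Pell 13·20=260, C3→Pell 3·15=45, C4→Pell 7·15=105, C5→Pell 14·12=168. Service cost 618.
{York}: service cost 665
{Sutton}: service cost 682
Among all 3 size-1 choices, {Pell} is lowest.

Choose Pell only; total service cost 618.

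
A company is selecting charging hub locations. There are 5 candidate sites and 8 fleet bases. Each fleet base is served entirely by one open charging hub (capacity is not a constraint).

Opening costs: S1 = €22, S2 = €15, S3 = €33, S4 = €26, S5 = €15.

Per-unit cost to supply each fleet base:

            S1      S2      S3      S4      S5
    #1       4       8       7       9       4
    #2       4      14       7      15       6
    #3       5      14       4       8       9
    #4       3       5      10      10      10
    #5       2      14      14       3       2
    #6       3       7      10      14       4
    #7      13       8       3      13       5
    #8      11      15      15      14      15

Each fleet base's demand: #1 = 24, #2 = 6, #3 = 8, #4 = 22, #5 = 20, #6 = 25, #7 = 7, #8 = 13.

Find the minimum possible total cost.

For any fixed open set, each fleet base goes to its cheapest open site; total = fixed + service.
{S1, S3}: #1→S1 4·24=96, #2→S1 4·6=24, #3→S3 4·8=32, #4→S1 3·22=66, #5→S1 2·20=40, #6→S1 3·25=75, #7→S3 3·7=21, #8→S1 11·13=143. Service 497; fixed 55; total 552.
{S1, S5}: #1→S1 4·24=96, #2→S1 4·6=24, #3→S1 5·8=40, #4→S1 3·22=66, #5→S1 2·20=40, #6→S1 3·25=75, #7→S5 5·7=35, #8→S1 11·13=143. Service 519; fixed 37; total 556.
{S1, S2, S3}: service 497 + fixed 70 = 567
{S1, S2, S3, S4, S5}: service 497 + fixed 111 = 608
No other subset beats 552.

Minimum total cost: 552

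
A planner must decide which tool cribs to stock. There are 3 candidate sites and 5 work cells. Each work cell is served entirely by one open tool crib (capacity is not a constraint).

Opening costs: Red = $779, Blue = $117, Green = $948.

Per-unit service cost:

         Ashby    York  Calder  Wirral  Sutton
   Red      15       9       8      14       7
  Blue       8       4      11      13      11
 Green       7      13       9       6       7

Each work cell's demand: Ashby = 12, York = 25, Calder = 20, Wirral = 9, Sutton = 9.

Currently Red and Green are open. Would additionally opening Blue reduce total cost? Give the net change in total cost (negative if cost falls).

Yes — net change −8 (cost falls by 8).

Current service cost with {Red, Green}: 586.
Adding Blue: each work cell re-picks its cheapest; new service cost 461, saving 125.
Extra fixed cost: 117. Net change = 117 − 125 = -8.
(Totals: 2313 → 2305.)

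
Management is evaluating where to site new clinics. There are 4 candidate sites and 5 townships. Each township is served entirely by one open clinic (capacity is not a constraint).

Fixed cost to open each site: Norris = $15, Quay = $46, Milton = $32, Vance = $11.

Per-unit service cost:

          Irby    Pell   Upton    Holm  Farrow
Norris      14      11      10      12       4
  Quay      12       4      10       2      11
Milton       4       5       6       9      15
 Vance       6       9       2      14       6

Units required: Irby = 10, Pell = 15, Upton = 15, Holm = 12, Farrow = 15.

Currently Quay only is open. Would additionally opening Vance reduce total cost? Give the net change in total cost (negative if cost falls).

Current service cost with {Quay}: 519.
Adding Vance: each township re-picks its cheapest; new service cost 264, saving 255.
Extra fixed cost: 11. Net change = 11 − 255 = -244.
(Totals: 565 → 321.)

Yes — net change −244 (cost falls by 244).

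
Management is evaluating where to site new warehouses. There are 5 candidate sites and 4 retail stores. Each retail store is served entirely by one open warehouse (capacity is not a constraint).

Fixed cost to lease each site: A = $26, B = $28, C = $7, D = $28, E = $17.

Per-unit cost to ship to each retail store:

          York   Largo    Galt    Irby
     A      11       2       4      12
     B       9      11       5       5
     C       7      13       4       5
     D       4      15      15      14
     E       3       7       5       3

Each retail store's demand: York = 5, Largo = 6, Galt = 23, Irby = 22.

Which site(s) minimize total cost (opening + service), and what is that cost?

Open A and E; minimum total cost 228.

For any fixed open set, each retail store goes to its cheapest open site; total = fixed + service.
{A, E}: York→E 3·5=15, Largo→A 2·6=12, Galt→A 4·23=92, Irby→E 3·22=66. Service 185; fixed 43; total 228.
{A, C, E}: service 185 + fixed 50 = 235
{C, E}: service 215 + fixed 24 = 239
{A, B, C, D, E}: service 185 + fixed 106 = 291
No other subset beats 228.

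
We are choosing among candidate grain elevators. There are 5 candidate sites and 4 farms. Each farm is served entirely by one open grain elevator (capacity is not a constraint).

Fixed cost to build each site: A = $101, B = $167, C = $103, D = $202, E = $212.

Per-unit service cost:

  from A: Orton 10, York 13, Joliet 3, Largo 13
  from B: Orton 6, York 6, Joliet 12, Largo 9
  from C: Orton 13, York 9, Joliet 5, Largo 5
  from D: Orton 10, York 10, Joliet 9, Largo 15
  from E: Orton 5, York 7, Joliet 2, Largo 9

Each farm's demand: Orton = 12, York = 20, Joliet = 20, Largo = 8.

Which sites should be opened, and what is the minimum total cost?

Open E only; minimum total cost 524.

For any fixed open set, each farm goes to its cheapest open site; total = fixed + service.
{E}: Orton→E 5·12=60, York→E 7·20=140, Joliet→E 2·20=40, Largo→E 9·8=72. Service 312; fixed 212; total 524.
{C}: Orton→C 13·12=156, York→C 9·20=180, Joliet→C 5·20=100, Largo→C 5·8=40. Service 476; fixed 103; total 579.
{A, B}: service 324 + fixed 268 = 592
{A, B, C, D, E}: Orton→E 5·12=60, York→B 6·20=120, Joliet→E 2·20=40, Largo→C 5·8=40. Service 260; fixed 785; total 1045.
No other subset beats 524.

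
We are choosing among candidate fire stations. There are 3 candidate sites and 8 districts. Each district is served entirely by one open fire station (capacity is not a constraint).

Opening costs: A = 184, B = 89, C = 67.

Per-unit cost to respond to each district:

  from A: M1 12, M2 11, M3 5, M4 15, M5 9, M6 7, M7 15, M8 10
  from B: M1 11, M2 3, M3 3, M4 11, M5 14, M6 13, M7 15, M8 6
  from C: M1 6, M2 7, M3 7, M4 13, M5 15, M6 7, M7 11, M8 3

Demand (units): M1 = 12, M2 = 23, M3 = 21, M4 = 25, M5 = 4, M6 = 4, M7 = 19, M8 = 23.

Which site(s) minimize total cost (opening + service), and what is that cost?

Open B and C; minimum total cost 997.

For any fixed open set, each district goes to its cheapest open site; total = fixed + service.
{B, C}: M1→C 6·12=72, M2→B 3·23=69, M3→B 3·21=63, M4→B 11·25=275, M5→B 14·4=56, M6→C 7·4=28, M7→C 11·19=209, M8→C 3·23=69. Service 841; fixed 156; total 997.
{C}: M1→C 6·12=72, M2→C 7·23=161, M3→C 7·21=147, M4→C 13·25=325, M5→C 15·4=60, M6→C 7·4=28, M7→C 11·19=209, M8→C 3·23=69. Service 1071; fixed 67; total 1138.
{B}: service 1070 + fixed 89 = 1159
{A, B, C}: M1→C 6·12=72, M2→B 3·23=69, M3→B 3·21=63, M4→B 11·25=275, M5→A 9·4=36, M6→A 7·4=28, M7→C 11·19=209, M8→C 3·23=69. Service 821; fixed 340; total 1161.
No other subset beats 997.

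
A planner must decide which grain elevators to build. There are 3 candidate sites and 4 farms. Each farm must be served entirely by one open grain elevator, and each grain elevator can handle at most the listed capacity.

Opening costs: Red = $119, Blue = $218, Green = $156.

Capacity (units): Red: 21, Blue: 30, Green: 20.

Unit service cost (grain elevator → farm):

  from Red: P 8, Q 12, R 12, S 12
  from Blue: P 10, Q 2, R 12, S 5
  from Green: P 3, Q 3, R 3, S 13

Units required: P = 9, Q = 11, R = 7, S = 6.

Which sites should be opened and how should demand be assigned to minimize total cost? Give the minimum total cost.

Minimum total cost: 473

Open {Red, Green}: P→Red 8·9=72, Q→Green 3·11=33, R→Green 3·7=21, S→Red 12·6=72.
Loads: Red carries 15/21, Green carries 18/20. Service 198; fixed 275; total 473.
Next best feasible plan costs 474.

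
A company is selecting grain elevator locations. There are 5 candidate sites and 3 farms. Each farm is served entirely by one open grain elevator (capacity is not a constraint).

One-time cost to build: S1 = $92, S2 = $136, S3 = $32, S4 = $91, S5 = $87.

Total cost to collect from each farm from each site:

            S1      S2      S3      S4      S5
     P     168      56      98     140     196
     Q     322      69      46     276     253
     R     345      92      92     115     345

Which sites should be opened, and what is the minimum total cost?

Open S3 only; minimum total cost 268.

For any fixed open set, each farm goes to its cheapest open site; total = fixed + service.
{S3}: P→S3 98, Q→S3 46, R→S3 92. Service 236; fixed 32; total 268.
{S2}: service 217 + fixed 136 = 353
{S3, S5}: P→S3 98, Q→S3 46, R→S3 92. Service 236; fixed 119; total 355.
{S1, S2, S3, S4, S5}: service 194 + fixed 438 = 632
No other subset beats 268.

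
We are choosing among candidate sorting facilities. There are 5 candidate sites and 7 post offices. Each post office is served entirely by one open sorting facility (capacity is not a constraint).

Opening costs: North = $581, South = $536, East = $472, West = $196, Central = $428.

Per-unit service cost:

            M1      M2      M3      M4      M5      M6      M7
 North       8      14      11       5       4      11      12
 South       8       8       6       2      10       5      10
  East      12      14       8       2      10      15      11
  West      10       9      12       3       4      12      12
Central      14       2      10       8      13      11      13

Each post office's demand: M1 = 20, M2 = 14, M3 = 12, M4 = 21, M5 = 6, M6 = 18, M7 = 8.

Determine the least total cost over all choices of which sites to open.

Minimum total cost: 1065

For any fixed open set, each post office goes to its cheapest open site; total = fixed + service.
{West}: M1→West 10·20=200, M2→West 9·14=126, M3→West 12·12=144, M4→West 3·21=63, M5→West 4·6=24, M6→West 12·18=216, M7→West 12·8=96. Service 869; fixed 196; total 1065.
{South}: service 616 + fixed 536 = 1152
{South, West}: M1→South 8·20=160, M2→South 8·14=112, M3→South 6·12=72, M4→South 2·21=42, M5→West 4·6=24, M6→South 5·18=90, M7→South 10·8=80. Service 580; fixed 732; total 1312.
{North, South, East, West, Central}: M1→North 8·20=160, M2→Central 2·14=28, M3→South 6·12=72, M4→South 2·21=42, M5→North 4·6=24, M6→South 5·18=90, M7→South 10·8=80. Service 496; fixed 2213; total 2709.
No other subset beats 1065.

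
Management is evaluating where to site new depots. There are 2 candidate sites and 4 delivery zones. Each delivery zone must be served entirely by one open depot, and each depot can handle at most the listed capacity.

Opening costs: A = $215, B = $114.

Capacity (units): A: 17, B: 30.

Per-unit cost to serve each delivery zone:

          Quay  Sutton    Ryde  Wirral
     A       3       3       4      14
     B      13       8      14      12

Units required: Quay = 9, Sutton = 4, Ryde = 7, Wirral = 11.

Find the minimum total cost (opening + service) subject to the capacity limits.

Minimum total cost: 548

Open {A, B}: Quay→A 3·9=27, Sutton→B 8·4=32, Ryde→A 4·7=28, Wirral→B 12·11=132.
Loads: A carries 16/17, B carries 15/30. Service 219; fixed 329; total 548.
Next best feasible plan costs 598.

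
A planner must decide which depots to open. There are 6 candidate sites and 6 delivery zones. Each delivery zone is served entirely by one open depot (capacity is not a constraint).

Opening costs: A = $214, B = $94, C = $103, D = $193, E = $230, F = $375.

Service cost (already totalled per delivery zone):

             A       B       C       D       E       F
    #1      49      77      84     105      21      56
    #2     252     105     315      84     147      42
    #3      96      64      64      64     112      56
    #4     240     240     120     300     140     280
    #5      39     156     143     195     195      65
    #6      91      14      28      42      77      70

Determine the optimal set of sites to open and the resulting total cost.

Open B and C; minimum total cost 720.

For any fixed open set, each delivery zone goes to its cheapest open site; total = fixed + service.
{B, C}: #1→B 77, #2→B 105, #3→B 64, #4→C 120, #5→C 143, #6→B 14. Service 523; fixed 197; total 720.
{B}: #1→B 77, #2→B 105, #3→B 64, #4→B 240, #5→B 156, #6→B 14. Service 656; fixed 94; total 750.
{A, B, C}: #1→A 49, #2→B 105, #3→B 64, #4→C 120, #5→A 39, #6→B 14. Service 391; fixed 411; total 802.
{A, B, C, D, E, F}: service 292 + fixed 1209 = 1501
No other subset beats 720.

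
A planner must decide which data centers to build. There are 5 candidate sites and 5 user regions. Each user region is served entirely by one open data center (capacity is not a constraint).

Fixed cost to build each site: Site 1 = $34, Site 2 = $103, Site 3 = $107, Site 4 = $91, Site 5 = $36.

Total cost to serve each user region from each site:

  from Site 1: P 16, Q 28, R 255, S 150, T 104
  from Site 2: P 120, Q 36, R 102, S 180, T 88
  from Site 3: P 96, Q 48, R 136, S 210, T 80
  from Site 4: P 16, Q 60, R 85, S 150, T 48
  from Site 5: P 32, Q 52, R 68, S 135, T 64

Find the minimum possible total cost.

For any fixed open set, each user region goes to its cheapest open site; total = fixed + service.
{Site 1, Site 5}: P→Site 1 16, Q→Site 1 28, R→Site 5 68, S→Site 5 135, T→Site 5 64. Service 311; fixed 70; total 381.
{Site 5}: service 351 + fixed 36 = 387
{Site 4, Site 5}: P→Site 4 16, Q→Site 5 52, R→Site 5 68, S→Site 5 135, T→Site 4 48. Service 319; fixed 127; total 446.
{Site 1, Site 2, Site 3, Site 4, Site 5}: service 295 + fixed 371 = 666
No other subset beats 381.

Minimum total cost: 381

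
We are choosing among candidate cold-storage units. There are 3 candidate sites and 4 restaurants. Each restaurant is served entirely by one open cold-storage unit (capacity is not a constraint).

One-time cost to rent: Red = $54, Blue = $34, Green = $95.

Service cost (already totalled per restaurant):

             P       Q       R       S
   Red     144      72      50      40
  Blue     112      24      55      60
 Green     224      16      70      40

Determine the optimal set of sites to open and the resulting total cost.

For any fixed open set, each restaurant goes to its cheapest open site; total = fixed + service.
{Blue}: P→Blue 112, Q→Blue 24, R→Blue 55, S→Blue 60. Service 251; fixed 34; total 285.
{Red, Blue}: service 226 + fixed 88 = 314
{Blue, Green}: P→Blue 112, Q→Green 16, R→Blue 55, S→Green 40. Service 223; fixed 129; total 352.
{Red, Blue, Green}: P→Blue 112, Q→Green 16, R→Red 50, S→Red 40. Service 218; fixed 183; total 401.
No other subset beats 285.

Open Blue only; minimum total cost 285.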